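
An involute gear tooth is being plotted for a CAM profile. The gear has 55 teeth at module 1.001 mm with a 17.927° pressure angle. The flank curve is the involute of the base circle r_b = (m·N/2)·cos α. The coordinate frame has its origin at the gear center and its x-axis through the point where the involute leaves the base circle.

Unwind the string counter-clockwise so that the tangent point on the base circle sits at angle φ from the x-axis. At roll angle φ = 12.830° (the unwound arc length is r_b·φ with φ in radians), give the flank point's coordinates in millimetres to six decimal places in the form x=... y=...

pitch radius r_p = m·N/2 = 1.001·55/2 = 27.527500
base radius r_b = r_p·cos α = 27.527500·cos 17.927° = 26.191025
roll angle φ = 12.830° = 0.22392574 rad
x = r_b·(cos φ + φ·sin φ) = 26.191025·(0.97503322 + 0.22392574·0.22205905) = 26.839461
y = r_b·(sin φ − φ·cos φ) = 26.191025·(0.22205905 − 0.22392574·0.97503322) = 0.097536

x=26.839461 y=0.097536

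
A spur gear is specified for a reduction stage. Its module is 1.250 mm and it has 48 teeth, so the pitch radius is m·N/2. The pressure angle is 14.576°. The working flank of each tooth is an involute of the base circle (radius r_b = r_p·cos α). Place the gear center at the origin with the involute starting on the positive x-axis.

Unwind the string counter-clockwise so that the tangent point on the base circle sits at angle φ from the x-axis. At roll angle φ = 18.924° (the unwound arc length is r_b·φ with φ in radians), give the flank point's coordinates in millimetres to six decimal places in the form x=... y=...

pitch radius r_p = m·N/2 = 1.250·48/2 = 30.000000
base radius r_b = r_p·cos α = 30.000000·cos 14.576° = 29.034440
roll angle φ = 18.924° = 0.33028611 rad
x = r_b·(cos φ + φ·sin φ) = 29.034440·(0.94594959 + 0.33028611·0.32431369) = 30.575179
y = r_b·(sin φ − φ·cos φ) = 29.034440·(0.32431369 − 0.33028611·0.94594959) = 0.344920

x=30.575179 y=0.344920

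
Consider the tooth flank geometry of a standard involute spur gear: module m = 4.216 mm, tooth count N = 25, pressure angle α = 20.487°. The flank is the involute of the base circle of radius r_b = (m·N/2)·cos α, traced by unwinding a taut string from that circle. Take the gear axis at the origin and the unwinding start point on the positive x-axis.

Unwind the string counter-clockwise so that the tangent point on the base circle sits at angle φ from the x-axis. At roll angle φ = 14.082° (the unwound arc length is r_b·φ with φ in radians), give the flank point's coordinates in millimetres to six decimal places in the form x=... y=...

x=50.835406 y=0.242836

pitch radius r_p = m·N/2 = 4.216·25/2 = 52.700000
base radius r_b = r_p·cos α = 52.700000·cos 20.487° = 49.366811
roll angle φ = 14.082° = 0.24577727 rad
x = r_b·(cos φ + φ·sin φ) = 49.366811·(0.96994850 + 0.24577727·0.24331031) = 50.835406
y = r_b·(sin φ − φ·cos φ) = 49.366811·(0.24331031 − 0.24577727·0.96994850) = 0.242836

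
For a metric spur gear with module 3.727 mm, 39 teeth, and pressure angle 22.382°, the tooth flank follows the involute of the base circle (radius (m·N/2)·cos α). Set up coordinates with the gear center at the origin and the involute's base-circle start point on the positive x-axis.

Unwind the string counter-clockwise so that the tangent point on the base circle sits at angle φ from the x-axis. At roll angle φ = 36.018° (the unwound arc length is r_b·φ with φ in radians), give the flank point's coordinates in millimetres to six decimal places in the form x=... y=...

x=79.196464 y=5.347957

pitch radius r_p = m·N/2 = 3.727·39/2 = 72.676500
base radius r_b = r_p·cos α = 72.676500·cos 22.382° = 67.201467
roll angle φ = 36.018° = 0.62863269 rad
x = r_b·(cos φ + φ·sin φ) = 67.201467·(0.80883230 + 0.62863269·0.58803938) = 79.196464
y = r_b·(sin φ − φ·cos φ) = 67.201467·(0.58803938 − 0.62863269·0.80883230) = 5.347957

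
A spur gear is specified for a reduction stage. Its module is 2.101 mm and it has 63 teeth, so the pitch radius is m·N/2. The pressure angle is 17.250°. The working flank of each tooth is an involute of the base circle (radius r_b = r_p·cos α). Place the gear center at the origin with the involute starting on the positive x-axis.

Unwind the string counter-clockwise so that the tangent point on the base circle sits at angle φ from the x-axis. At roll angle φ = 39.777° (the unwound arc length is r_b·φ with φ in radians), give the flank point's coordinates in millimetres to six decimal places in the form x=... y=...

pitch radius r_p = m·N/2 = 2.101·63/2 = 66.181500
base radius r_b = r_p·cos α = 66.181500·cos 17.250° = 63.204652
roll angle φ = 39.777° = 0.69423962 rad
x = r_b·(cos φ + φ·sin φ) = 63.204652·(0.76854042 + 0.69423962·0.63980124) = 76.649280
y = r_b·(sin φ − φ·cos φ) = 63.204652·(0.63980124 − 0.69423962·0.76854042) = 6.715496

x=76.649280 y=6.715496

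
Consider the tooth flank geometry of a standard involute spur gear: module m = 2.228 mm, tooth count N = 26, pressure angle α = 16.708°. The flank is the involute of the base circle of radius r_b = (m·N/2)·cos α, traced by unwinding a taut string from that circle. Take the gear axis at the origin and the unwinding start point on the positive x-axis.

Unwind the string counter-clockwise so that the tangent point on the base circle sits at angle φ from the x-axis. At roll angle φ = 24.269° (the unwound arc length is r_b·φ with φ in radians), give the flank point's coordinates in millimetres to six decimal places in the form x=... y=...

pitch radius r_p = m·N/2 = 2.228·26/2 = 28.964000
base radius r_b = r_p·cos α = 28.964000·cos 16.708° = 27.741208
roll angle φ = 24.269° = 0.42357396 rad
x = r_b·(cos φ + φ·sin φ) = 27.741208·(0.91162579 + 0.42357396·0.41102118) = 30.119286
y = r_b·(sin φ − φ·cos φ) = 27.741208·(0.41102118 − 0.42357396·0.91162579) = 0.690208

x=30.119286 y=0.690208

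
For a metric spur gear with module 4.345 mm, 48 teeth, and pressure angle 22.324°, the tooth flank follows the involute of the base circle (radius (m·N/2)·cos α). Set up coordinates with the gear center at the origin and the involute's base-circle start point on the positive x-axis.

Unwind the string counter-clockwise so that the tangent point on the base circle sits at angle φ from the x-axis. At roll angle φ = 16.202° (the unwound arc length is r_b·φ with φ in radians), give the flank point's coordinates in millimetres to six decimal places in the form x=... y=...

pitch radius r_p = m·N/2 = 4.345·48/2 = 104.280000
base radius r_b = r_p·cos α = 104.280000·cos 22.324° = 96.464286
roll angle φ = 16.202° = 0.28277825 rad
x = r_b·(cos φ + φ·sin φ) = 96.464286·(0.96028395 + 0.28277825·0.27902463) = 100.244340
y = r_b·(sin φ − φ·cos φ) = 96.464286·(0.27902463 − 0.28277825·0.96028395) = 0.721284

x=100.244340 y=0.721284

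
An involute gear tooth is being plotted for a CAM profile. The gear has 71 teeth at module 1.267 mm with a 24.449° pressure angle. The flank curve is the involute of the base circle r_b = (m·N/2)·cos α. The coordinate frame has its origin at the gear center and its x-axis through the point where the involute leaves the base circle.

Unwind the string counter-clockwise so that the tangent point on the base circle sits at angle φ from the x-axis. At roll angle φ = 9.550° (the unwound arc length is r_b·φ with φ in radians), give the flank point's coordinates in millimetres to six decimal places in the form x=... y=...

pitch radius r_p = m·N/2 = 1.267·71/2 = 44.978500
base radius r_b = r_p·cos α = 44.978500·cos 24.449° = 40.945280
roll angle φ = 9.550° = 0.16667894 rad
x = r_b·(cos φ + φ·sin φ) = 40.945280·(0.98614119 + 0.16667894·0.16590824) = 41.510103
y = r_b·(sin φ − φ·cos φ) = 40.945280·(0.16590824 − 0.16667894·0.98614119) = 0.063026

x=41.510103 y=0.063026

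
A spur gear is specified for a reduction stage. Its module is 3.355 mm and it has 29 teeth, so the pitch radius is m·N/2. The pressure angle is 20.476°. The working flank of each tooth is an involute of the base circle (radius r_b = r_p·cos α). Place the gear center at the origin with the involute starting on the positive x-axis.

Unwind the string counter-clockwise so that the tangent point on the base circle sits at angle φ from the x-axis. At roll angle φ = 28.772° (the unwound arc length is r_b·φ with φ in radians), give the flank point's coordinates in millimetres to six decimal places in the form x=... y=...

pitch radius r_p = m·N/2 = 3.355·29/2 = 48.647500
base radius r_b = r_p·cos α = 48.647500·cos 20.476° = 45.573893
roll angle φ = 28.772° = 0.50216613 rad
x = r_b·(cos φ + φ·sin φ) = 45.573893·(0.87654200 + 0.50216613·0.48132537) = 50.962883
y = r_b·(sin φ − φ·cos φ) = 45.573893·(0.48132537 − 0.50216613·0.87654200) = 1.875624

x=50.962883 y=1.875624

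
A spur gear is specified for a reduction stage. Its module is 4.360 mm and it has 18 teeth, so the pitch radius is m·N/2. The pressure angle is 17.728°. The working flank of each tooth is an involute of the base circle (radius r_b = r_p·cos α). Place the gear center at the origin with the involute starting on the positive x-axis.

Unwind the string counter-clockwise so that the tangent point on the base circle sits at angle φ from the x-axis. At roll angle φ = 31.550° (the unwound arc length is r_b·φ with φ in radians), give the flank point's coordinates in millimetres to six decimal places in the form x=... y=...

pitch radius r_p = m·N/2 = 4.360·18/2 = 39.240000
base radius r_b = r_p·cos α = 39.240000·cos 17.728° = 37.376602
roll angle φ = 31.550° = 0.55065138 rad
x = r_b·(cos φ + φ·sin φ) = 37.376602·(0.85218387 + 0.55065138·0.52324243) = 42.620840
y = r_b·(sin φ − φ·cos φ) = 37.376602·(0.52324243 − 0.55065138·0.85218387) = 2.017821

x=42.620840 y=2.017821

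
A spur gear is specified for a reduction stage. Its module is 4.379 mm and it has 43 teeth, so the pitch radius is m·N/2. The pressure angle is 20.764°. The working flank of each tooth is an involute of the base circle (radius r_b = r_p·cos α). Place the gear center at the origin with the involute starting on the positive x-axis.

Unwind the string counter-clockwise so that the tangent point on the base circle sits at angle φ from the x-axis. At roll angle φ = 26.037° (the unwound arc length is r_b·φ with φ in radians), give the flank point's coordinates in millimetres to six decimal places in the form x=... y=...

x=96.659299 y=2.697343

pitch radius r_p = m·N/2 = 4.379·43/2 = 94.148500
base radius r_b = r_p·cos α = 94.148500·cos 20.764° = 88.033424
roll angle φ = 26.037° = 0.45443138 rad
x = r_b·(cos φ + φ·sin φ) = 88.033424·(0.89851077 + 0.45443138·0.43895147) = 96.659299
y = r_b·(sin φ − φ·cos φ) = 88.033424·(0.43895147 − 0.45443138·0.89851077) = 2.697343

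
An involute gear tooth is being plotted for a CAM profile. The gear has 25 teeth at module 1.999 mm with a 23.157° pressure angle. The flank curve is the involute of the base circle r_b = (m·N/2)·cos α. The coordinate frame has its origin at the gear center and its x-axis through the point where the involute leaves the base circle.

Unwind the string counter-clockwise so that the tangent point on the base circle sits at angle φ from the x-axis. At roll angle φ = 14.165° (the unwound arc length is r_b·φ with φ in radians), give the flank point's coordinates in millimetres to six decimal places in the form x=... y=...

x=23.665685 y=0.115013

pitch radius r_p = m·N/2 = 1.999·25/2 = 24.987500
base radius r_b = r_p·cos α = 24.987500·cos 23.157° = 22.974275
roll angle φ = 14.165° = 0.24722589 rad
x = r_b·(cos φ + φ·sin φ) = 22.974275·(0.96959502 + 0.24722589·0.24471514) = 23.665685
y = r_b·(sin φ − φ·cos φ) = 22.974275·(0.24471514 − 0.24722589·0.96959502) = 0.115013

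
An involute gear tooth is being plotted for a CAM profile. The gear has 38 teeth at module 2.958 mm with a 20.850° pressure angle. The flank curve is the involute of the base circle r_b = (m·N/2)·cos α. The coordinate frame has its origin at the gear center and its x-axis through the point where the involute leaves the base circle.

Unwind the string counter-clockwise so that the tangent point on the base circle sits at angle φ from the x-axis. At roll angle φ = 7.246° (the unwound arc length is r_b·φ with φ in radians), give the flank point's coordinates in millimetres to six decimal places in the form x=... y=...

pitch radius r_p = m·N/2 = 2.958·38/2 = 56.202000
base radius r_b = r_p·cos α = 56.202000·cos 20.850° = 52.521636
roll angle φ = 7.246° = 0.12646656 rad
x = r_b·(cos φ + φ·sin φ) = 52.521636·(0.99201376 + 0.12646656·0.12612971) = 52.939968
y = r_b·(sin φ − φ·cos φ) = 52.521636·(0.12612971 − 0.12646656·0.99201376) = 0.035355

x=52.939968 y=0.035355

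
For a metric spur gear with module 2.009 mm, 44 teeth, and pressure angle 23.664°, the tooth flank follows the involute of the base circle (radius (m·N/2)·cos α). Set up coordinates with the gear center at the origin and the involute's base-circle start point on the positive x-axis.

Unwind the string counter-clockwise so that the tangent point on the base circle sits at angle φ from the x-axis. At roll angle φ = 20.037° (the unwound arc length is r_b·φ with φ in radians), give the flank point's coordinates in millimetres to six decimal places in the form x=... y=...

x=42.881852 y=0.570093

pitch radius r_p = m·N/2 = 2.009·44/2 = 44.198000
base radius r_b = r_p·cos α = 44.198000·cos 23.664° = 40.481610
roll angle φ = 20.037° = 0.34971162 rad
x = r_b·(cos φ + φ·sin φ) = 40.481610·(0.93947156 + 0.34971162·0.34262690) = 42.881852
y = r_b·(sin φ − φ·cos φ) = 40.481610·(0.34262690 − 0.34971162·0.93947156) = 0.570093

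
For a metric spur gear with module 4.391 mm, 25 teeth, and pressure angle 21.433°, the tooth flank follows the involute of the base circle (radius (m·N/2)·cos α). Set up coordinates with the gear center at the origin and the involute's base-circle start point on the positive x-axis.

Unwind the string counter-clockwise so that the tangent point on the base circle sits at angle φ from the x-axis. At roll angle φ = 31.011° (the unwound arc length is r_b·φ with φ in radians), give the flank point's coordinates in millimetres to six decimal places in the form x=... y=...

x=58.036115 y=2.622002

pitch radius r_p = m·N/2 = 4.391·25/2 = 54.887500
base radius r_b = r_p·cos α = 54.887500·cos 21.433° = 51.091783
roll angle φ = 31.011° = 0.54124405 rad
x = r_b·(cos φ + φ·sin φ) = 51.091783·(0.85706840 + 0.54124405·0.51520263) = 58.036115
y = r_b·(sin φ − φ·cos φ) = 51.091783·(0.51520263 − 0.54124405·0.85706840) = 2.622002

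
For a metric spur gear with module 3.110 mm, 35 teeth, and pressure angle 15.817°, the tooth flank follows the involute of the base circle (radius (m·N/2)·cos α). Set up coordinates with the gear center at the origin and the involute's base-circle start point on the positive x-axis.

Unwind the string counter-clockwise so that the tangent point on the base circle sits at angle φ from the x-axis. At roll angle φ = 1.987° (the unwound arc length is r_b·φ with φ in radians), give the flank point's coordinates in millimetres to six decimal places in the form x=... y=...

pitch radius r_p = m·N/2 = 3.110·35/2 = 54.425000
base radius r_b = r_p·cos α = 54.425000·cos 15.817° = 52.364315
roll angle φ = 1.987° = 0.03467969 rad
x = r_b·(cos φ + φ·sin φ) = 52.364315·(0.99939872 + 0.03467969·0.03467274) = 52.395794
y = r_b·(sin φ − φ·cos φ) = 52.364315·(0.03467274 − 0.03467969·0.99939872) = 0.000728

x=52.395794 y=0.000728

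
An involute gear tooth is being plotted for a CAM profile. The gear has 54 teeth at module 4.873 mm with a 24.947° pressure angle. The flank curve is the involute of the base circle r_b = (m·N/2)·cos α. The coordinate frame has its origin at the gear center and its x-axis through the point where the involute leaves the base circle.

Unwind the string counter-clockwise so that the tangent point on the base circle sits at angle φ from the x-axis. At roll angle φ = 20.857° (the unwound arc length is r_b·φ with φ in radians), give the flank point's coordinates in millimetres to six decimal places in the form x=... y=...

pitch radius r_p = m·N/2 = 4.873·54/2 = 131.571000
base radius r_b = r_p·cos α = 131.571000·cos 24.947° = 119.295206
roll angle φ = 20.857° = 0.36402332 rad
x = r_b·(cos φ + φ·sin φ) = 119.295206·(0.93447194 + 0.36402332·0.35603679) = 126.939361
y = r_b·(sin φ − φ·cos φ) = 119.295206·(0.35603679 − 0.36402332·0.93447194) = 1.892882

x=126.939361 y=1.892882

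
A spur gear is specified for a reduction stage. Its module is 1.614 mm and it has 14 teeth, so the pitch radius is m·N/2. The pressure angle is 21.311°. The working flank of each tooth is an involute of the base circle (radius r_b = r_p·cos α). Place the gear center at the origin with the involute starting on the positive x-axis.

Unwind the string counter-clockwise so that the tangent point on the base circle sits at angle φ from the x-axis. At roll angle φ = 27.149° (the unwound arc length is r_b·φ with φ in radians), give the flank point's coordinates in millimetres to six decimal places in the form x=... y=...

pitch radius r_p = m·N/2 = 1.614·14/2 = 11.298000
base radius r_b = r_p·cos α = 11.298000·cos 21.311° = 10.525459
roll angle φ = 27.149° = 0.47383944 rad
x = r_b·(cos φ + φ·sin φ) = 10.525459·(0.88982289 + 0.47383944·0.45630606) = 11.641565
y = r_b·(sin φ − φ·cos φ) = 10.525459·(0.45630606 − 0.47383944·0.88982289) = 0.364948

x=11.641565 y=0.364948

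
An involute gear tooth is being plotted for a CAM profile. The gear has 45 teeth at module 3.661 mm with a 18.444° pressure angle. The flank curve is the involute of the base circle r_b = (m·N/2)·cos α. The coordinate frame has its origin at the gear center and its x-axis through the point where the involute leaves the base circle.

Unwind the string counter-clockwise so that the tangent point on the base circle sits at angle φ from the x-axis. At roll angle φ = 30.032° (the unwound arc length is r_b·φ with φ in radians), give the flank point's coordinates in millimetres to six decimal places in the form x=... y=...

pitch radius r_p = m·N/2 = 3.661·45/2 = 82.372500
base radius r_b = r_p·cos α = 82.372500·cos 18.444° = 78.141299
roll angle φ = 30.032° = 0.52415728 rad
x = r_b·(cos φ + φ·sin φ) = 78.141299·(0.86574602 + 0.52415728·0.50048360) = 88.149491
y = r_b·(sin φ − φ·cos φ) = 78.141299·(0.50048360 − 0.52415728·0.86574602) = 3.648927

x=88.149491 y=3.648927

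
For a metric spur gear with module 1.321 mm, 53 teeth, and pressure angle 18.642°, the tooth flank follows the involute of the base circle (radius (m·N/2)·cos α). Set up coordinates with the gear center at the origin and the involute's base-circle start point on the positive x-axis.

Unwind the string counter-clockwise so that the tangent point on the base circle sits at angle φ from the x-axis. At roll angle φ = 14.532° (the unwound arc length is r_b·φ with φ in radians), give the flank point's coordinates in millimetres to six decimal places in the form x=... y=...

pitch radius r_p = m·N/2 = 1.321·53/2 = 35.006500
base radius r_b = r_p·cos α = 35.006500·cos 18.642° = 33.169861
roll angle φ = 14.532° = 0.25363125 rad
x = r_b·(cos φ + φ·sin φ) = 33.169861·(0.96800765 + 0.25363125·0.25092068) = 34.219653
y = r_b·(sin φ − φ·cos φ) = 33.169861·(0.25092068 − 0.25363125·0.96800765) = 0.179240

x=34.219653 y=0.179240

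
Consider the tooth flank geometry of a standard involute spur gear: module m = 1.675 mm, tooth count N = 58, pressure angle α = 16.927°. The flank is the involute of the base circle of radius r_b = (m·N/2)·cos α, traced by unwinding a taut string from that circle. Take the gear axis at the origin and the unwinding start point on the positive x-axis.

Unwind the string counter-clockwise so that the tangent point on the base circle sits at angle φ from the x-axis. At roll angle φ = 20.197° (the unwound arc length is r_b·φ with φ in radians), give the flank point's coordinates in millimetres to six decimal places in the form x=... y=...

x=49.268684 y=0.670106

pitch radius r_p = m·N/2 = 1.675·58/2 = 48.575000
base radius r_b = r_p·cos α = 48.575000·cos 16.927° = 46.470560
roll angle φ = 20.197° = 0.35250415 rad
x = r_b·(cos φ + φ·sin φ) = 46.470560·(0.93851110 + 0.35250415·0.34524906) = 49.268684
y = r_b·(sin φ − φ·cos φ) = 46.470560·(0.34524906 − 0.35250415·0.93851110) = 0.670106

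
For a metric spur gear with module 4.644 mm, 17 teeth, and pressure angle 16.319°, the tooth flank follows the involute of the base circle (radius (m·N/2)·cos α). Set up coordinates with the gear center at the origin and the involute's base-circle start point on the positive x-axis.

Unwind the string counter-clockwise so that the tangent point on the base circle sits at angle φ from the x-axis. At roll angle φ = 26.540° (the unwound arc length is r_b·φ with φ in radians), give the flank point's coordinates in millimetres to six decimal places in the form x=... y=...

x=41.732488 y=1.228340

pitch radius r_p = m·N/2 = 4.644·17/2 = 39.474000
base radius r_b = r_p·cos α = 39.474000·cos 16.319° = 37.883678
roll angle φ = 26.540° = 0.46321038 rad
x = r_b·(cos φ + φ·sin φ) = 37.883678·(0.89462264 + 0.46321038·0.44682249) = 41.732488
y = r_b·(sin φ − φ·cos φ) = 37.883678·(0.44682249 − 0.46321038·0.89462264) = 1.228340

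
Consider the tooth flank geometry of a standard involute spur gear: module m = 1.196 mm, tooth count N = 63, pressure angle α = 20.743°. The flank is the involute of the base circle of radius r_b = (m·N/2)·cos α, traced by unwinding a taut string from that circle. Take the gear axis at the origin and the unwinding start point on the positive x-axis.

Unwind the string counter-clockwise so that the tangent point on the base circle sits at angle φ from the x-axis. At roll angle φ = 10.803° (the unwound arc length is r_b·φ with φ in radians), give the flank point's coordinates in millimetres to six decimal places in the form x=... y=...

x=35.852612 y=0.078440

pitch radius r_p = m·N/2 = 1.196·63/2 = 37.674000
base radius r_b = r_p·cos α = 37.674000·cos 20.743° = 35.231914
roll angle φ = 10.803° = 0.18854792 rad
x = r_b·(cos φ + φ·sin φ) = 35.231914·(0.98227744 + 0.18854792·0.18743275) = 35.852612
y = r_b·(sin φ − φ·cos φ) = 35.231914·(0.18743275 − 0.18854792·0.98227744) = 0.078440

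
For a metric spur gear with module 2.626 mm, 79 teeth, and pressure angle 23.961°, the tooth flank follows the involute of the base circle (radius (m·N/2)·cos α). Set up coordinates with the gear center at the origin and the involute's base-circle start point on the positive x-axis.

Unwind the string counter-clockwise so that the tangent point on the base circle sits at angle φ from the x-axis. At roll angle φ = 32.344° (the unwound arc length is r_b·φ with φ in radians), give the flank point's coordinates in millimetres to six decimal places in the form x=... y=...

pitch radius r_p = m·N/2 = 2.626·79/2 = 103.727000
base radius r_b = r_p·cos α = 103.727000·cos 23.961° = 94.788025
roll angle φ = 32.344° = 0.56450929 rad
x = r_b·(cos φ + φ·sin φ) = 94.788025·(0.84485123 + 0.56450929·0.53500131) = 108.709016
y = r_b·(sin φ − φ·cos φ) = 94.788025·(0.53500131 − 0.56450929·0.84485123) = 5.504808

x=108.709016 y=5.504808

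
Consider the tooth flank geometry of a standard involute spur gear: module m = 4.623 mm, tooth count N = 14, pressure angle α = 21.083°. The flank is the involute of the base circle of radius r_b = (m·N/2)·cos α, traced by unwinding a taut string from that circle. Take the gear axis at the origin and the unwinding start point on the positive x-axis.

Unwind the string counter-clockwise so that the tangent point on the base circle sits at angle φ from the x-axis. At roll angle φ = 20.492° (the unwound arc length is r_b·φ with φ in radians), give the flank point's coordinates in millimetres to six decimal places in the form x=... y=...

x=32.064635 y=0.454601

pitch radius r_p = m·N/2 = 4.623·14/2 = 32.361000
base radius r_b = r_p·cos α = 32.361000·cos 21.083° = 30.194765
roll angle φ = 20.492° = 0.35765287 rad
x = r_b·(cos φ + φ·sin φ) = 30.194765·(0.93672108 + 0.35765287·0.35007659) = 32.064635
y = r_b·(sin φ − φ·cos φ) = 30.194765·(0.35007659 − 0.35765287·0.93672108) = 0.454601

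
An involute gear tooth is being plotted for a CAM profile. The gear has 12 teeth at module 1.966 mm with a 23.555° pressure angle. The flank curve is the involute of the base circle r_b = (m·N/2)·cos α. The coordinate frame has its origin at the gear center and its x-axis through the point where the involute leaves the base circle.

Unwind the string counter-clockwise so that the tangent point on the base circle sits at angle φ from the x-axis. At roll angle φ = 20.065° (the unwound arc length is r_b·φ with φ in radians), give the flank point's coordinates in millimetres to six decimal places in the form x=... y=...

x=11.455991 y=0.152913

pitch radius r_p = m·N/2 = 1.966·12/2 = 11.796000
base radius r_b = r_p·cos α = 11.796000·cos 23.555° = 10.813120
roll angle φ = 20.065° = 0.35020031 rad
x = r_b·(cos φ + φ·sin φ) = 10.813120·(0.93930401 + 0.35020031·0.34308597) = 11.455991
y = r_b·(sin φ − φ·cos φ) = 10.813120·(0.34308597 − 0.35020031·0.93930401) = 0.152913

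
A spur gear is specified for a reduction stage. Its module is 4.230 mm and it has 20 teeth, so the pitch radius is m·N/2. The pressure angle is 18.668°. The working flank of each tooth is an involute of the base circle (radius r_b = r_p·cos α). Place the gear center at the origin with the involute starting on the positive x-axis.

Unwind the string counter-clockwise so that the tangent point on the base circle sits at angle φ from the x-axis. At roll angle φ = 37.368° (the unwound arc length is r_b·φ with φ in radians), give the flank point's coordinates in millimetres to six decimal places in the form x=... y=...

pitch radius r_p = m·N/2 = 4.230·20/2 = 42.300000
base radius r_b = r_p·cos α = 42.300000·cos 18.668° = 40.074563
roll angle φ = 37.368° = 0.65219463 rad
x = r_b·(cos φ + φ·sin φ) = 40.074563·(0.79475372 + 0.65219463·0.60693206) = 47.712436
y = r_b·(sin φ − φ·cos φ) = 40.074563·(0.60693206 − 0.65219463·0.79475372) = 3.550524

x=47.712436 y=3.550524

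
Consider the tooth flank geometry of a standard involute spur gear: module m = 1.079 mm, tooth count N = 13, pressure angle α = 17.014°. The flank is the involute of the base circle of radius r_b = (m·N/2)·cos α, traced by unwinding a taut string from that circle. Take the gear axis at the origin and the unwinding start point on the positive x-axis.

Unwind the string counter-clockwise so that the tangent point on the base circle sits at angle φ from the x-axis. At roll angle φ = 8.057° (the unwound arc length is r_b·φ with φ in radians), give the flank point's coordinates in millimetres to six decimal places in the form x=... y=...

x=6.772523 y=0.006204

pitch radius r_p = m·N/2 = 1.079·13/2 = 7.013500
base radius r_b = r_p·cos α = 7.013500·cos 17.014° = 6.706542
roll angle φ = 8.057° = 0.14062118 rad
x = r_b·(cos φ + φ·sin φ) = 6.706542·(0.99012912 + 0.14062118·0.14015819) = 6.772523
y = r_b·(sin φ − φ·cos φ) = 6.706542·(0.14015819 − 0.14062118·0.99012912) = 0.006204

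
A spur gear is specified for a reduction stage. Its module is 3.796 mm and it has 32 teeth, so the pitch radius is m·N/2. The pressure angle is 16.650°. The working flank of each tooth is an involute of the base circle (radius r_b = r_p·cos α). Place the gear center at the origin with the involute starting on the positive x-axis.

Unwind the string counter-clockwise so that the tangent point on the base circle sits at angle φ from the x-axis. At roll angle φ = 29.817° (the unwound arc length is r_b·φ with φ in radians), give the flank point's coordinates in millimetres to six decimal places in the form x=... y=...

x=65.543482 y=2.660357

pitch radius r_p = m·N/2 = 3.796·32/2 = 60.736000
base radius r_b = r_p·cos α = 60.736000·cos 16.650° = 58.189516
roll angle φ = 29.817° = 0.52040482 rad
x = r_b·(cos φ + φ·sin φ) = 58.189516·(0.86761796 + 0.52040482·0.49723141) = 65.543482
y = r_b·(sin φ − φ·cos φ) = 58.189516·(0.49723141 − 0.52040482·0.86761796) = 2.660357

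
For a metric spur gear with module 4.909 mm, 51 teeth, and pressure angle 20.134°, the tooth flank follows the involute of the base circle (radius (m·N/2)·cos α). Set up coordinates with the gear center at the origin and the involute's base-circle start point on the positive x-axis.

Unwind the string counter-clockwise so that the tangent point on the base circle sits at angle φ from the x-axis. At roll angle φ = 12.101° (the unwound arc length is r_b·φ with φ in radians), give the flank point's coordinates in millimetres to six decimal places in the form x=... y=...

x=120.121932 y=0.367438

pitch radius r_p = m·N/2 = 4.909·51/2 = 125.179500
base radius r_b = r_p·cos α = 125.179500·cos 20.134° = 117.529800
roll angle φ = 12.101° = 0.21120229 rad
x = r_b·(cos φ + φ·sin φ) = 117.529800·(0.97777958 + 0.21120229·0.20963563) = 120.121932
y = r_b·(sin φ − φ·cos φ) = 117.529800·(0.20963563 − 0.21120229·0.97777958) = 0.367438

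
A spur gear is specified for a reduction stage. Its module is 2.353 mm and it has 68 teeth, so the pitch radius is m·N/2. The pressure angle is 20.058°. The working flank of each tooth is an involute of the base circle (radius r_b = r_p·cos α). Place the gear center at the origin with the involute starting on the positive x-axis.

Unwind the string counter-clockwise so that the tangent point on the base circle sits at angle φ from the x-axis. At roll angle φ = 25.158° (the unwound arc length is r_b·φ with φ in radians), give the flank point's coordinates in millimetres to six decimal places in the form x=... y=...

pitch radius r_p = m·N/2 = 2.353·68/2 = 80.002000
base radius r_b = r_p·cos α = 80.002000·cos 20.058° = 75.149552
roll angle φ = 25.158° = 0.43908993 rad
x = r_b·(cos φ + φ·sin φ) = 75.149552·(0.90513892 + 0.43908993·0.42511590) = 82.048509
y = r_b·(sin φ − φ·cos φ) = 75.149552·(0.42511590 − 0.43908993·0.90513892) = 2.080028

x=82.048509 y=2.080028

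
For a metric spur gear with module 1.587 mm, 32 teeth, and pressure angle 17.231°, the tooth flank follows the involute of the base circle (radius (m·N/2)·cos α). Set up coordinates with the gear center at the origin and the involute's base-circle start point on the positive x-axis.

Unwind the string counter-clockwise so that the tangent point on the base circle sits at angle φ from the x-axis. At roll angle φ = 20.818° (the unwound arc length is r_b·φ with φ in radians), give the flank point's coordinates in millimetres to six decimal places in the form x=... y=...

x=25.800785 y=0.382682

pitch radius r_p = m·N/2 = 1.587·32/2 = 25.392000
base radius r_b = r_p·cos α = 25.392000·cos 17.231° = 24.252362
roll angle φ = 20.818° = 0.36334264 rad
x = r_b·(cos φ + φ·sin φ) = 24.252362·(0.93471407 + 0.36334264·0.35540063) = 25.800785
y = r_b·(sin φ − φ·cos φ) = 24.252362·(0.35540063 − 0.36334264·0.93471407) = 0.382682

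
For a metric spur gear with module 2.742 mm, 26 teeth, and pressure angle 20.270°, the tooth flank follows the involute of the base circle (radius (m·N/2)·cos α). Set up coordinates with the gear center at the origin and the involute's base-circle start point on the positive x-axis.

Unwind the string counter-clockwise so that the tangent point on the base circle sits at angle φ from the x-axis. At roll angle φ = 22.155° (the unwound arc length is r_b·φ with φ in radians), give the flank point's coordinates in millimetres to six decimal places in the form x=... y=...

x=35.845642 y=0.634841

pitch radius r_p = m·N/2 = 2.742·26/2 = 35.646000
base radius r_b = r_p·cos α = 35.646000·cos 20.270° = 33.438460
roll angle φ = 22.155° = 0.38667770 rad
x = r_b·(cos φ + φ·sin φ) = 33.438460·(0.92616705 + 0.38667770·0.37711349) = 35.845642
y = r_b·(sin φ − φ·cos φ) = 33.438460·(0.37711349 − 0.38667770·0.92616705) = 0.634841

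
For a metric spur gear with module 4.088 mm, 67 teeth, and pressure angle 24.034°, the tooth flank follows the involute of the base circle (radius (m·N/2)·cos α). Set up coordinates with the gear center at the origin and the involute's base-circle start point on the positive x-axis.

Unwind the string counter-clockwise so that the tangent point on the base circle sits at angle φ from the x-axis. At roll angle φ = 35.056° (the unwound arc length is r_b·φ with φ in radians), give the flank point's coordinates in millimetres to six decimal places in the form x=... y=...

x=146.340330 y=9.196512

pitch radius r_p = m·N/2 = 4.088·67/2 = 136.948000
base radius r_b = r_p·cos α = 136.948000·cos 24.034° = 125.075147
roll angle φ = 35.056° = 0.61184262 rad
x = r_b·(cos φ + φ·sin φ) = 125.075147·(0.81859105 + 0.61184262·0.57437679) = 146.340330
y = r_b·(sin φ − φ·cos φ) = 125.075147·(0.57437679 − 0.61184262·0.81859105) = 9.196512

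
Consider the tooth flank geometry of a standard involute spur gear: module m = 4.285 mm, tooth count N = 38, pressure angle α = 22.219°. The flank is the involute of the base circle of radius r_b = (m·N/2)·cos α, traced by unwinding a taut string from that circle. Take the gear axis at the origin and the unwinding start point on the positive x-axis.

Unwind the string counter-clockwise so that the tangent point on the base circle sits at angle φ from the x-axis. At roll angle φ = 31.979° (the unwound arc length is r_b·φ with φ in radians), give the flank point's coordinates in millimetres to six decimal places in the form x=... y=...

x=86.210500 y=4.233617

pitch radius r_p = m·N/2 = 4.285·38/2 = 81.415000
base radius r_b = r_p·cos α = 81.415000·cos 22.219° = 75.369548
roll angle φ = 31.979° = 0.55813884 rad
x = r_b·(cos φ + φ·sin φ) = 75.369548·(0.84824226 + 0.55813884·0.52960840) = 86.210500
y = r_b·(sin φ − φ·cos φ) = 75.369548·(0.52960840 − 0.55813884·0.84824226) = 4.233617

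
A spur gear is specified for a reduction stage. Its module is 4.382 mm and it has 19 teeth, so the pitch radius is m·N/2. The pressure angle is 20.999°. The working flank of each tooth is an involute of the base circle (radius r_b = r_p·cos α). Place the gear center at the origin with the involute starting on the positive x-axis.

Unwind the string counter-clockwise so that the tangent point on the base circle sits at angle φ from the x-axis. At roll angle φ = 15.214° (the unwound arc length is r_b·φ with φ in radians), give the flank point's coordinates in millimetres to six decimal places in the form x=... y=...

pitch radius r_p = m·N/2 = 4.382·19/2 = 41.629000
base radius r_b = r_p·cos α = 41.629000·cos 20.999° = 38.864280
roll angle φ = 15.214° = 0.26553439 rad
x = r_b·(cos φ + φ·sin φ) = 38.864280·(0.96495240 + 0.26553439·0.26242497) = 40.210354
y = r_b·(sin φ − φ·cos φ) = 38.864280·(0.26242497 − 0.26553439·0.96495240) = 0.240839

x=40.210354 y=0.240839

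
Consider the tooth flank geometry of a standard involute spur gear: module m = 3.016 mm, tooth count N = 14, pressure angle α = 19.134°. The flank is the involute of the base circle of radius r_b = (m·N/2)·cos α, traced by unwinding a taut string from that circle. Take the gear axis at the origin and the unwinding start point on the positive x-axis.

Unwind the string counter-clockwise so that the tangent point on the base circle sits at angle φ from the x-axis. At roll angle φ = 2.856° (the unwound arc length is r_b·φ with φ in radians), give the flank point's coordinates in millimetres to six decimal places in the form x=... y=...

pitch radius r_p = m·N/2 = 3.016·14/2 = 21.112000
base radius r_b = r_p·cos α = 21.112000·cos 19.134° = 19.945658
roll angle φ = 2.856° = 0.04984660 rad
x = r_b·(cos φ + φ·sin φ) = 19.945658·(0.99875792 + 0.04984660·0.04982596) = 19.970422
y = r_b·(sin φ − φ·cos φ) = 19.945658·(0.04982596 − 0.04984660·0.99875792) = 0.000823

x=19.970422 y=0.000823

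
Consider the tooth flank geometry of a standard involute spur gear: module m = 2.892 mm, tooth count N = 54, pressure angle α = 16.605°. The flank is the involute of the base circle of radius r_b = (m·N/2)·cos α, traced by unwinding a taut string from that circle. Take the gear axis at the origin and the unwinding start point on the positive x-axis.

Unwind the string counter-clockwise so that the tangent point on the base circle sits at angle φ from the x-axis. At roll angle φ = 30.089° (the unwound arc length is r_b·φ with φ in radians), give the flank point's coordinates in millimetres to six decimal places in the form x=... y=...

x=84.445310 y=3.513758

pitch radius r_p = m·N/2 = 2.892·54/2 = 78.084000
base radius r_b = r_p·cos α = 78.084000·cos 16.605° = 74.827713
roll angle φ = 30.089° = 0.52515212 rad
x = r_b·(cos φ + φ·sin φ) = 74.827713·(0.86524769 + 0.52515212·0.50134463) = 84.445310
y = r_b·(sin φ − φ·cos φ) = 74.827713·(0.50134463 − 0.52515212·0.86524769) = 3.513758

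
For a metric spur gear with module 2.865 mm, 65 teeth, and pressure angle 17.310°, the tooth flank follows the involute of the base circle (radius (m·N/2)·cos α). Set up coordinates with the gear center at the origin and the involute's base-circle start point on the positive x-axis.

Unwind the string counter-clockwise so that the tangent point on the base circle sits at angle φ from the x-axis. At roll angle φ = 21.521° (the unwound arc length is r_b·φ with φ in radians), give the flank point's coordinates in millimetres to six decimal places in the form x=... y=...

pitch radius r_p = m·N/2 = 2.865·65/2 = 93.112500
base radius r_b = r_p·cos α = 93.112500·cos 17.310° = 88.895331
roll angle φ = 21.521° = 0.37561231 rad
x = r_b·(cos φ + φ·sin φ) = 88.895331·(0.93028318 + 0.37561231·0.36684222) = 94.946759
y = r_b·(sin φ − φ·cos φ) = 88.895331·(0.36684222 − 0.37561231·0.93028318) = 1.548237

x=94.946759 y=1.548237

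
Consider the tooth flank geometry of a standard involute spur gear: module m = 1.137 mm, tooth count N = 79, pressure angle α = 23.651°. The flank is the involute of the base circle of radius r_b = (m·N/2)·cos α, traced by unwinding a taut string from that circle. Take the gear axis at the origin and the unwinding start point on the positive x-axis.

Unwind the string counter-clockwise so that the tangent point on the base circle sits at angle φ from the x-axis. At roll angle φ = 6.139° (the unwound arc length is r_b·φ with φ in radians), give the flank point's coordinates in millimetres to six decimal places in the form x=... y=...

pitch radius r_p = m·N/2 = 1.137·79/2 = 44.911500
base radius r_b = r_p·cos α = 44.911500·cos 23.651° = 41.139204
roll angle φ = 6.139° = 0.10714576 rad
x = r_b·(cos φ + φ·sin φ) = 41.139204·(0.99426538 + 0.10714576·0.10694087) = 41.374670
y = r_b·(sin φ − φ·cos φ) = 41.139204·(0.10694087 − 0.10714576·0.99426538) = 0.016848

x=41.374670 y=0.016848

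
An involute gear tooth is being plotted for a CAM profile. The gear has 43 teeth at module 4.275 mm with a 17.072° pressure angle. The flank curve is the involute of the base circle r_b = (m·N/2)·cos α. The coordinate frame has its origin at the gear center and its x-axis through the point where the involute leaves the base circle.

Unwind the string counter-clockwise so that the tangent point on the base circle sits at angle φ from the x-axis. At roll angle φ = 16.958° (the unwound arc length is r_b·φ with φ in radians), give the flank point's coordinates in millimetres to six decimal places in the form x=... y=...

x=91.627030 y=0.752713

pitch radius r_p = m·N/2 = 4.275·43/2 = 91.912500
base radius r_b = r_p·cos α = 91.912500·cos 17.072° = 87.862522
roll angle φ = 16.958° = 0.29597293 rad
x = r_b·(cos φ + φ·sin φ) = 87.862522·(0.95651882 + 0.29597293·0.29167062) = 91.627030
y = r_b·(sin φ − φ·cos φ) = 87.862522·(0.29167062 − 0.29597293·0.95651882) = 0.752713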